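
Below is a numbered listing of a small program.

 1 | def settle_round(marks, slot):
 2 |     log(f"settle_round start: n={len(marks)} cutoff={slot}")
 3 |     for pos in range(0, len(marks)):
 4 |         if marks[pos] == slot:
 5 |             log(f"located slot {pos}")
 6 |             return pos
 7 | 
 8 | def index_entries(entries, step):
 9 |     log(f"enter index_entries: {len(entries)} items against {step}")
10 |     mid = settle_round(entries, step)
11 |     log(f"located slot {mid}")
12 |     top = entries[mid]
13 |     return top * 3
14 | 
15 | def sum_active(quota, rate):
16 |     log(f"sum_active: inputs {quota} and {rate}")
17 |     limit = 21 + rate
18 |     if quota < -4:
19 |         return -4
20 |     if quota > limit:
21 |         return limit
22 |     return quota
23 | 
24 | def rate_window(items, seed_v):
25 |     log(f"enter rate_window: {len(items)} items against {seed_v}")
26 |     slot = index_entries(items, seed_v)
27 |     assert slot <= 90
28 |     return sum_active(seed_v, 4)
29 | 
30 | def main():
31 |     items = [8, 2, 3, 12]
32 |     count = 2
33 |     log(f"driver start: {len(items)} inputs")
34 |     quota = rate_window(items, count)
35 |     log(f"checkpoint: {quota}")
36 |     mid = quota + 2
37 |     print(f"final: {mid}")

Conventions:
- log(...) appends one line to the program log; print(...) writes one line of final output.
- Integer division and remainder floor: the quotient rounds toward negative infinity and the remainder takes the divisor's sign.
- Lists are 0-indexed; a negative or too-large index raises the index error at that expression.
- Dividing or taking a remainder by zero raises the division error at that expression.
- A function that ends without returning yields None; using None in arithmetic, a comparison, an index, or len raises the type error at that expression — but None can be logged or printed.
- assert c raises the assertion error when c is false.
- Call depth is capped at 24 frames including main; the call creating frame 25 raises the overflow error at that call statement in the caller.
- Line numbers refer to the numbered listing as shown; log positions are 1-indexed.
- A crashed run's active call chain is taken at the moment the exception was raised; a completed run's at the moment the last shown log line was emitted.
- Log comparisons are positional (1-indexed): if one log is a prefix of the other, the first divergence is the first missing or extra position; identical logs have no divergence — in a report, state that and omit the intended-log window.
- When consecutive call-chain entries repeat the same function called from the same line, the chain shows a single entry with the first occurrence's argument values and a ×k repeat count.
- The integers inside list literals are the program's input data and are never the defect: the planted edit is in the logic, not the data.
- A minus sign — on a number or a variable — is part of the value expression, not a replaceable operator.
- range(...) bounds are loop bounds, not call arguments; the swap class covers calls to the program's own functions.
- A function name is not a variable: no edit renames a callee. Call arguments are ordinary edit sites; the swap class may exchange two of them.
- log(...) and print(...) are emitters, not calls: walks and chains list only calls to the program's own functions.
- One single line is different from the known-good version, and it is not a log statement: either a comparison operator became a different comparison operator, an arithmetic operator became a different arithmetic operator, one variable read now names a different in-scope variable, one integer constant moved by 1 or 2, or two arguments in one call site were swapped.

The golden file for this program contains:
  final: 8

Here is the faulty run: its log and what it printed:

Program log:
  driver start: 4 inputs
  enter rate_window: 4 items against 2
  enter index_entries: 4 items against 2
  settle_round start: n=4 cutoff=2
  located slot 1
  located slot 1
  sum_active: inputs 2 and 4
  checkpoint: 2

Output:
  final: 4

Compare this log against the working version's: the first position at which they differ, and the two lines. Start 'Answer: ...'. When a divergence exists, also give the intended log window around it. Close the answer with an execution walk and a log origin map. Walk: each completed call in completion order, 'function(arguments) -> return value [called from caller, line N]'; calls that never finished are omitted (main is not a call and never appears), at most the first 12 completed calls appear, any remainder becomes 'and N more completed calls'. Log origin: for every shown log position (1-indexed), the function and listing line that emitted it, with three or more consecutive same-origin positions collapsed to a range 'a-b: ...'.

Answer: position 7 — the shown line 'sum_active: inputs 2 and 4' should read 'sum_active: inputs 6 and 4'.
Intended log window:
  5: located slot 1
  6: located slot 1
  7: sum_active: inputs 6 and 4
  8: checkpoint: 6
Execution walk:
  settle_round([8, 2, 3, 12], 2) -> 1  [called from index_entries, line 10]
  index_entries([8, 2, 3, 12], 2) -> 6  [called from rate_window, line 26]
  sum_active(2, 4) -> 2  [called from rate_window, line 28]
  rate_window([8, 2, 3, 12], 2) -> 2  [called from main, line 34]
Origin of each log line:
  1: from main, line 33
  2: from rate_window, line 25
  3: from index_entries, line 9
  4: from settle_round, line 2
  5: from settle_round, line 5
  6: from index_entries, line 11
  7: from sum_active, line 16
  8: from main, line 35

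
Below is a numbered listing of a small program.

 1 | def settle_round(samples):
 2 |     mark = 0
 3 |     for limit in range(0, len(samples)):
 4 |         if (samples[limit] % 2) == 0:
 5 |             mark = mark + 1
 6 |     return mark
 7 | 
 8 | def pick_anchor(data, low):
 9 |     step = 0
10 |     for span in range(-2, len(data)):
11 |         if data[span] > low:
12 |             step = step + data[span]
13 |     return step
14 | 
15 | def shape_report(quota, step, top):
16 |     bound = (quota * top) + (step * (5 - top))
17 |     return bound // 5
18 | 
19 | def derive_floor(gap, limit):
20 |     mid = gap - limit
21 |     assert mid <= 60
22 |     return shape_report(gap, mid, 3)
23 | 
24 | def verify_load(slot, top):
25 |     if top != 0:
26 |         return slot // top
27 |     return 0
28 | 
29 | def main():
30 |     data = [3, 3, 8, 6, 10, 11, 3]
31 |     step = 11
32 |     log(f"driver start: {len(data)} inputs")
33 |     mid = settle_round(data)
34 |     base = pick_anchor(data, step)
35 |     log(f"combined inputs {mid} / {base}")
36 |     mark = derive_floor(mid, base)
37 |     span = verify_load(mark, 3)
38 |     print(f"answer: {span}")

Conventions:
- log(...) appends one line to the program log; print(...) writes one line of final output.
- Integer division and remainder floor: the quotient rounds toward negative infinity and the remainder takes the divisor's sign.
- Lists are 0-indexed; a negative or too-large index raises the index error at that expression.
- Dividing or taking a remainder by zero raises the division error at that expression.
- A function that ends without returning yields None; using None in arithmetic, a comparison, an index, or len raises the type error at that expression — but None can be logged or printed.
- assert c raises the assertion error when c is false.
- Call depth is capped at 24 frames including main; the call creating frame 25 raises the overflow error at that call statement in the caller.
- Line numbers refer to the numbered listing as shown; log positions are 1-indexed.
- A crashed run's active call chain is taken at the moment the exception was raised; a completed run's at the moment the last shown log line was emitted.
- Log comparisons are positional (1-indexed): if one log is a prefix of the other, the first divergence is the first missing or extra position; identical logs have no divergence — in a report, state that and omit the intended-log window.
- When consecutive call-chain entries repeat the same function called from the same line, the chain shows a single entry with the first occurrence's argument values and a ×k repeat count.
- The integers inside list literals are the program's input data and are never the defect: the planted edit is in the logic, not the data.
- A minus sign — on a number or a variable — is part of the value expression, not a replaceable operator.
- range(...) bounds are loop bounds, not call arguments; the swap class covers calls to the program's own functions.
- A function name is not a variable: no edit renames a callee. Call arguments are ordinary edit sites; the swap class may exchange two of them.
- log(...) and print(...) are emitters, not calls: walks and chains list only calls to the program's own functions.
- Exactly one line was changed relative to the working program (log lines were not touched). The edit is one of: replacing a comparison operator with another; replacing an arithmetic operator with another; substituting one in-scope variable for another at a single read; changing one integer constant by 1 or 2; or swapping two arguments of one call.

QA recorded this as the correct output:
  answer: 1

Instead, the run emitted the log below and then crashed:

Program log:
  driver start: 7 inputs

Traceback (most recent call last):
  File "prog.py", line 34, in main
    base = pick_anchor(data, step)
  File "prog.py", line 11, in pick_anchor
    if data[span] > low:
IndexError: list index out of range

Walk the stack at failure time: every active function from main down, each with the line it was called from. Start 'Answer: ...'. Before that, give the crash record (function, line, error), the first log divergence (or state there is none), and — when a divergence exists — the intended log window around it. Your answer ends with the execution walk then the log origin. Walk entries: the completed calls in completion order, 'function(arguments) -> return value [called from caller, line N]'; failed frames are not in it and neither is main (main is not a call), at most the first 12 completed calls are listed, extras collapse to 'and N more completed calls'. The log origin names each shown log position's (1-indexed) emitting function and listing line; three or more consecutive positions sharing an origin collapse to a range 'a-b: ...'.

Answer: main -> pick_anchor (called at line 34).
The tell: After 1 matching log line the faulty run goes silent, while the working version continues with 'combined inputs 3 / 0'.
Crash: pick_anchor, line 11, IndexError.
First divergence: position 2 — after 1 matching line the faulty run goes silent; intended next line 'combined inputs 3 / 0'.
Intended log window:
  1: driver start: 7 inputs
  2: combined inputs 3 / 0
Execution walk:
  settle_round([3, 3, 8, 6, 10, 11, 3]) -> 3  [called from main, line 33]
Log origin:
  1 — main, line 32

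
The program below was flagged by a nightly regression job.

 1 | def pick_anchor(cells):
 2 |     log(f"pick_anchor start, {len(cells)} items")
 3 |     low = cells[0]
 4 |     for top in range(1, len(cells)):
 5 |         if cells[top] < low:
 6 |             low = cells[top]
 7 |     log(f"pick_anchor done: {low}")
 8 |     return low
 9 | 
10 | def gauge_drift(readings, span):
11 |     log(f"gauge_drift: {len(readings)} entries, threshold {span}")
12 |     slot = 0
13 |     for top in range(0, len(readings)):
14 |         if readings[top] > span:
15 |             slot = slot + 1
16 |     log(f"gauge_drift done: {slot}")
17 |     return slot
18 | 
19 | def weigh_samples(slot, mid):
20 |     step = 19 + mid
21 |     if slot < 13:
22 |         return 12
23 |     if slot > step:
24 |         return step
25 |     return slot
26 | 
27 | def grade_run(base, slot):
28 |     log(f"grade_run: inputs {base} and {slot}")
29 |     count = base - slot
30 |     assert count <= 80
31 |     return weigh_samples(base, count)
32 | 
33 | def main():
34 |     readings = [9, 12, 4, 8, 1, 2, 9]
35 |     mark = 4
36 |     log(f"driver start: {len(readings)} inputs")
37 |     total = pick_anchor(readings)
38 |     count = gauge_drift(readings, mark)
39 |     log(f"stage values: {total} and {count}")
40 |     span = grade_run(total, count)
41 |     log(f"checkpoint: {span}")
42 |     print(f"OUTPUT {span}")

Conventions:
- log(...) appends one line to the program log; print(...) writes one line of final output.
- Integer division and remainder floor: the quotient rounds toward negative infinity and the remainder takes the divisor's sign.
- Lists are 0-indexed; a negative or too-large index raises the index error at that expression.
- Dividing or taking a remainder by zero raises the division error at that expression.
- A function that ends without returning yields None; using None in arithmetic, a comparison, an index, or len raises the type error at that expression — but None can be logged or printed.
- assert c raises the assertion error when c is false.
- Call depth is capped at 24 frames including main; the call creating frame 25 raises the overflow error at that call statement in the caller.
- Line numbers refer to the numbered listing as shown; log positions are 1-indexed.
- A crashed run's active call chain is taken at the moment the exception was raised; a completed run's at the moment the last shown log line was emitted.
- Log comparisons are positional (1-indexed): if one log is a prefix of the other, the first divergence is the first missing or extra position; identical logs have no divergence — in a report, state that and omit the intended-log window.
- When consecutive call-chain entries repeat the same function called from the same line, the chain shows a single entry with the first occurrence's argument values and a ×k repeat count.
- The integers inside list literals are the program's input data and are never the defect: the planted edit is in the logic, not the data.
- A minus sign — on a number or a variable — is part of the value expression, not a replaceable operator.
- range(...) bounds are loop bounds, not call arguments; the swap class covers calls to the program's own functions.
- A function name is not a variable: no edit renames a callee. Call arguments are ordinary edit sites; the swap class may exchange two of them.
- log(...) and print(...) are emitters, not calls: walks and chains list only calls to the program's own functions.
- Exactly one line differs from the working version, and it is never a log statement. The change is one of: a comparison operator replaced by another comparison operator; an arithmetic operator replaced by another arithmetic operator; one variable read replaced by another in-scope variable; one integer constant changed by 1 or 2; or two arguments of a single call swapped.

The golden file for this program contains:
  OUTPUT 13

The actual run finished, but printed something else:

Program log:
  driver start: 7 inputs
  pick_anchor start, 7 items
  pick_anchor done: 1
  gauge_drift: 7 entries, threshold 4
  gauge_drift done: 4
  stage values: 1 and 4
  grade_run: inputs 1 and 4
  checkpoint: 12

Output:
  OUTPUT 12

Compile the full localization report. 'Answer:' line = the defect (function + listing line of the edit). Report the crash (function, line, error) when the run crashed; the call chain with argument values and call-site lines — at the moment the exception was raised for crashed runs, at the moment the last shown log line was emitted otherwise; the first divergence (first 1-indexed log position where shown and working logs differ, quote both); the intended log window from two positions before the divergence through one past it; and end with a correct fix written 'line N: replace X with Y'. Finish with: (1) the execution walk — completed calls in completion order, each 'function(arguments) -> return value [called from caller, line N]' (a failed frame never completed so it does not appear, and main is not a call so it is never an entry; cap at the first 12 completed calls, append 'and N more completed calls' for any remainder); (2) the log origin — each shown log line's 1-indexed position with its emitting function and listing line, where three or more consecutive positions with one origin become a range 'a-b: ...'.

Answer: the defect is in weigh_samples at line 22.
Key observation: Position 8 is the first bad log line: 'checkpoint: 12' should read 'checkpoint: 13'.
Call chain: main.
First divergence: position 8 — the shown line 'checkpoint: 12' should read 'checkpoint: 13'.
Intended log window:
  6: stage values: 1 and 4
  7: grade_run: inputs 1 and 4
  8: checkpoint: 13
Execution walk:
  pick_anchor([9, 12, 4, 8, 1, 2, 9]) -> 1  [called from main, line 37]
  gauge_drift([9, 12, 4, 8, 1, 2, 9], 4) -> 4  [called from main, line 38]
  weigh_samples(1, -3) -> 12  [called from grade_run, line 31]
  grade_run(1, 4) -> 12  [called from main, line 40]
Log origin:
  1 — main, line 36
  2 — pick_anchor, line 2
  3 — pick_anchor, line 7
  4 — gauge_drift, line 11
  5 — gauge_drift, line 16
  6 — main, line 39
  7 — grade_run, line 28
  8 — main, line 41
A correct fix: line 22: replace `12` with `13`.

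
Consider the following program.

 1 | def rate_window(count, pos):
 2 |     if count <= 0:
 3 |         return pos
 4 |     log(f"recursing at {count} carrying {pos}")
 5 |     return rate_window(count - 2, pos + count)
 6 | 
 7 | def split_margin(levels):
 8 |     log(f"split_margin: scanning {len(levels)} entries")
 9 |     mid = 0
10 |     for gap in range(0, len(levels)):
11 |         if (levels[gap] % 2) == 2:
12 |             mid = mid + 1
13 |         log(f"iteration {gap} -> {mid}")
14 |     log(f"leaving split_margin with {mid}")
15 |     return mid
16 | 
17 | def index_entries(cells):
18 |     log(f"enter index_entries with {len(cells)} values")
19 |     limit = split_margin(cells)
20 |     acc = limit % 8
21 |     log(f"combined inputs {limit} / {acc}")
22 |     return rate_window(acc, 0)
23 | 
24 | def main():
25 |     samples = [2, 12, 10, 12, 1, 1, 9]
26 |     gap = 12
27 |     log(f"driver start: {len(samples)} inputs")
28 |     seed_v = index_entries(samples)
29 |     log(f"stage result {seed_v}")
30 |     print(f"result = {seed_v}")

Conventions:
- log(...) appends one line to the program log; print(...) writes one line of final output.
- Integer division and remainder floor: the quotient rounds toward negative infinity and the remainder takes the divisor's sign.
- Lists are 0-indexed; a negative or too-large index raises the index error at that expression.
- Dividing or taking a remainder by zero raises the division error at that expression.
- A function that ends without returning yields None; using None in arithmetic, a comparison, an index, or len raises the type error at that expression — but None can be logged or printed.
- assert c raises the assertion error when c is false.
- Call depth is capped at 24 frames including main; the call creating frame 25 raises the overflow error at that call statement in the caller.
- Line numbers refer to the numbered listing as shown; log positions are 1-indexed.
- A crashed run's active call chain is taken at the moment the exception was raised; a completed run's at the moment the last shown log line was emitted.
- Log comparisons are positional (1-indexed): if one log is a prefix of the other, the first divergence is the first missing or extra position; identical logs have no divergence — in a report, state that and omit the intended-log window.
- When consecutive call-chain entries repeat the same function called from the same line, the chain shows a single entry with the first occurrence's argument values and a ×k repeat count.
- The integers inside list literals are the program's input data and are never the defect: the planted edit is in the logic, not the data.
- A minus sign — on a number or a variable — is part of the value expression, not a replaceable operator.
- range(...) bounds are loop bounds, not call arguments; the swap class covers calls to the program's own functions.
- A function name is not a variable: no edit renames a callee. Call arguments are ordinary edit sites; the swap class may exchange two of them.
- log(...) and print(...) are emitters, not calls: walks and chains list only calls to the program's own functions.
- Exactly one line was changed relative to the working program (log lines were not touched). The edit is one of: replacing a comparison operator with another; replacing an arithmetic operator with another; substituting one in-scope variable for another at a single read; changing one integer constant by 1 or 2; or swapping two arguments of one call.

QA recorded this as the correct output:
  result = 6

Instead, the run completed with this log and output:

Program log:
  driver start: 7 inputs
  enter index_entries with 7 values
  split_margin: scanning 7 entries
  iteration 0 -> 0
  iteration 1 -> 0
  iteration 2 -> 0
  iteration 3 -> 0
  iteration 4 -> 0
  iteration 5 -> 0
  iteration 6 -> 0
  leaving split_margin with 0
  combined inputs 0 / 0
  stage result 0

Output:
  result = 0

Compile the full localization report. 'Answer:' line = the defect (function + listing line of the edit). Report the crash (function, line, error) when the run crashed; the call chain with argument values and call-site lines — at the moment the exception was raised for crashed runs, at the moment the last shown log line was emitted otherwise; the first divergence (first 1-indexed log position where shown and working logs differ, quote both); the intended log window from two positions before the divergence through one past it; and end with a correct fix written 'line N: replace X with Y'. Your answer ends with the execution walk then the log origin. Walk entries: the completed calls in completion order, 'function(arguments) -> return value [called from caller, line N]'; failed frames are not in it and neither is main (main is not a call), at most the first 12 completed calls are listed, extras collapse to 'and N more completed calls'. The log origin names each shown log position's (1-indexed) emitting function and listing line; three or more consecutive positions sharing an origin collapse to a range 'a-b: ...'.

Answer: the defect is in split_margin at line 11.
The tell: The earliest visible damage is log position 4 — 'iteration 0 -> 0' rather than the intended 'iteration 0 -> 1'.
Call chain: main.
First divergence: position 4 — the shown line 'iteration 0 -> 0' should read 'iteration 0 -> 1'.
Intended log window:
  2: enter index_entries with 7 values
  3: split_margin: scanning 7 entries
  4: iteration 0 -> 1
  5: iteration 1 -> 2
Execution walk:
  split_margin([2, 12, 10, 12, 1, 1, 9]) -> 0  [called from index_entries, line 19]
  rate_window(0, 0) -> 0  [called from index_entries, line 22]
  index_entries([2, 12, 10, 12, 1, 1, 9]) -> 0  [called from main, line 28]
Log line origins:
  1: emitted by main (line 27)
  2: emitted by index_entries (line 18)
  3: emitted by split_margin (line 8)
  4-10: emitted by split_margin (line 13)
  11: emitted by split_margin (line 14)
  12: emitted by index_entries (line 21)
  13: emitted by main (line 29)
A correct fix: line 11: replace `(levels[gap] % 2) == 2` with `(levels[gap] % 2) == 0`.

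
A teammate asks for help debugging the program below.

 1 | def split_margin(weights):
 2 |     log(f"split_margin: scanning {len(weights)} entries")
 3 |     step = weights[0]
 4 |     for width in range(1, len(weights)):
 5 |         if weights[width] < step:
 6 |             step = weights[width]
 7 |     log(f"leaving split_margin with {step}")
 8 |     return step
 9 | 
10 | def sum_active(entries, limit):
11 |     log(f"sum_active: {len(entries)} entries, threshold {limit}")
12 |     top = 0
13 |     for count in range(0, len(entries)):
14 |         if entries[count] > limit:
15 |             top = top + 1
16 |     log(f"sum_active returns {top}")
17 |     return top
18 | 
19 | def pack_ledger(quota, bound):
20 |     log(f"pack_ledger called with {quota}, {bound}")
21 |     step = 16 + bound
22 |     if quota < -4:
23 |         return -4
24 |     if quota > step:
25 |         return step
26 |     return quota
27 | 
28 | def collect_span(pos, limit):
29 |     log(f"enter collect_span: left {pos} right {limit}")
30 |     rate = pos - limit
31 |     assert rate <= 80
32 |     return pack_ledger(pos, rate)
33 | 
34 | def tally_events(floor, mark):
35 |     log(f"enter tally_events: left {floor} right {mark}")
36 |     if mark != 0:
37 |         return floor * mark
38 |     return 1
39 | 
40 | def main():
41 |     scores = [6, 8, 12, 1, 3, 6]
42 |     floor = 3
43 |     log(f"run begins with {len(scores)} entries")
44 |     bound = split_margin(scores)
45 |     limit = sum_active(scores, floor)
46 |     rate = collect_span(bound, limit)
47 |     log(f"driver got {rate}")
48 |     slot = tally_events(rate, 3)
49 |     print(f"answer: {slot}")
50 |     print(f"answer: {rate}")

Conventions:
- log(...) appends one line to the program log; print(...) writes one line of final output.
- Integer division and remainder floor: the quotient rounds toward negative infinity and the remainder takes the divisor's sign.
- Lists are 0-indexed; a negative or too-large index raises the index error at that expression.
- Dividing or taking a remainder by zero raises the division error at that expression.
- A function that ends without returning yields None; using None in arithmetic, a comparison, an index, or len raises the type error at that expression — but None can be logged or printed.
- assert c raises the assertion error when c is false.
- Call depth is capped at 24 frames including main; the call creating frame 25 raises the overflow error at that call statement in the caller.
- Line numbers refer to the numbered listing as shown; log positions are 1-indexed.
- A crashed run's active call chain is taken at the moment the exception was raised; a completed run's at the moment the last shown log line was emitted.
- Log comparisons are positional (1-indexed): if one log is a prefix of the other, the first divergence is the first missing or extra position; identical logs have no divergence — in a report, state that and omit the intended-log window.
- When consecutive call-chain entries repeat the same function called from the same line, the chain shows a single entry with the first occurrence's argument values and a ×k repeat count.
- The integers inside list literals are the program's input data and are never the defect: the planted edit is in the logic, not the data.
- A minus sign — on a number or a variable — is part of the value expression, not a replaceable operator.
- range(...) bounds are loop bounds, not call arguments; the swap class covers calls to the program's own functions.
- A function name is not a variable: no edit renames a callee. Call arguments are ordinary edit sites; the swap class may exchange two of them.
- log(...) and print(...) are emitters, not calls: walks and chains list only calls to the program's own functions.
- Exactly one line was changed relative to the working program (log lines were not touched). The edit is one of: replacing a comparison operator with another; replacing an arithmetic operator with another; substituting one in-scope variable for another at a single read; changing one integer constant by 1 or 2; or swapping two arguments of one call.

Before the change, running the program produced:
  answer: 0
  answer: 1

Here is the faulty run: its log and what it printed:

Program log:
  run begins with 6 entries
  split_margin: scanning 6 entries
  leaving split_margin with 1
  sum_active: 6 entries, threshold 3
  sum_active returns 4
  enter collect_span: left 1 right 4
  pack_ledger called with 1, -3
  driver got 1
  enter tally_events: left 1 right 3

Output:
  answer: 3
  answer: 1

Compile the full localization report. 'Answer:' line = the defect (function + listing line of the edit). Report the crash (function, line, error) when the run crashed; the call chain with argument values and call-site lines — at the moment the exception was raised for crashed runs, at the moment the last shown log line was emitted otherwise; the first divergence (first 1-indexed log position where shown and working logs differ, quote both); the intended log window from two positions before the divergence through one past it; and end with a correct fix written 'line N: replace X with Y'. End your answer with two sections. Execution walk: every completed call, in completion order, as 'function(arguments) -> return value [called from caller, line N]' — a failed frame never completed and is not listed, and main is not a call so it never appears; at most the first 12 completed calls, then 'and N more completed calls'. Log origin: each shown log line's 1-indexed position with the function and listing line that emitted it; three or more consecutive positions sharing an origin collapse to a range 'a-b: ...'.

Answer: the defect is in tally_events at line 37.
Core observation: The two runs log identically and part ways only at the printed values.
Call chain: main -> tally_events(1, 3) (called at line 48).
First divergence: none — the logs agree in full.
Execution walk:
  split_margin([6, 8, 12, 1, 3, 6]) -> 1  [called from main, line 44]
  sum_active([6, 8, 12, 1, 3, 6], 3) -> 4  [called from main, line 45]
  pack_ledger(1, -3) -> 1  [called from collect_span, line 32]
  collect_span(1, 4) -> 1  [called from main, line 46]
  tally_events(1, 3) -> 3  [called from main, line 48]
Log line origins:
  1: logged in main at line 43
  2: logged in split_margin at line 2
  3: logged in split_margin at line 7
  4: logged in sum_active at line 11
  5: logged in sum_active at line 16
  6: logged in collect_span at line 29
  7: logged in pack_ledger at line 20
  8: logged in main at line 47
  9: logged in tally_events at line 35
A correct fix: line 37: replace `*` with `//`.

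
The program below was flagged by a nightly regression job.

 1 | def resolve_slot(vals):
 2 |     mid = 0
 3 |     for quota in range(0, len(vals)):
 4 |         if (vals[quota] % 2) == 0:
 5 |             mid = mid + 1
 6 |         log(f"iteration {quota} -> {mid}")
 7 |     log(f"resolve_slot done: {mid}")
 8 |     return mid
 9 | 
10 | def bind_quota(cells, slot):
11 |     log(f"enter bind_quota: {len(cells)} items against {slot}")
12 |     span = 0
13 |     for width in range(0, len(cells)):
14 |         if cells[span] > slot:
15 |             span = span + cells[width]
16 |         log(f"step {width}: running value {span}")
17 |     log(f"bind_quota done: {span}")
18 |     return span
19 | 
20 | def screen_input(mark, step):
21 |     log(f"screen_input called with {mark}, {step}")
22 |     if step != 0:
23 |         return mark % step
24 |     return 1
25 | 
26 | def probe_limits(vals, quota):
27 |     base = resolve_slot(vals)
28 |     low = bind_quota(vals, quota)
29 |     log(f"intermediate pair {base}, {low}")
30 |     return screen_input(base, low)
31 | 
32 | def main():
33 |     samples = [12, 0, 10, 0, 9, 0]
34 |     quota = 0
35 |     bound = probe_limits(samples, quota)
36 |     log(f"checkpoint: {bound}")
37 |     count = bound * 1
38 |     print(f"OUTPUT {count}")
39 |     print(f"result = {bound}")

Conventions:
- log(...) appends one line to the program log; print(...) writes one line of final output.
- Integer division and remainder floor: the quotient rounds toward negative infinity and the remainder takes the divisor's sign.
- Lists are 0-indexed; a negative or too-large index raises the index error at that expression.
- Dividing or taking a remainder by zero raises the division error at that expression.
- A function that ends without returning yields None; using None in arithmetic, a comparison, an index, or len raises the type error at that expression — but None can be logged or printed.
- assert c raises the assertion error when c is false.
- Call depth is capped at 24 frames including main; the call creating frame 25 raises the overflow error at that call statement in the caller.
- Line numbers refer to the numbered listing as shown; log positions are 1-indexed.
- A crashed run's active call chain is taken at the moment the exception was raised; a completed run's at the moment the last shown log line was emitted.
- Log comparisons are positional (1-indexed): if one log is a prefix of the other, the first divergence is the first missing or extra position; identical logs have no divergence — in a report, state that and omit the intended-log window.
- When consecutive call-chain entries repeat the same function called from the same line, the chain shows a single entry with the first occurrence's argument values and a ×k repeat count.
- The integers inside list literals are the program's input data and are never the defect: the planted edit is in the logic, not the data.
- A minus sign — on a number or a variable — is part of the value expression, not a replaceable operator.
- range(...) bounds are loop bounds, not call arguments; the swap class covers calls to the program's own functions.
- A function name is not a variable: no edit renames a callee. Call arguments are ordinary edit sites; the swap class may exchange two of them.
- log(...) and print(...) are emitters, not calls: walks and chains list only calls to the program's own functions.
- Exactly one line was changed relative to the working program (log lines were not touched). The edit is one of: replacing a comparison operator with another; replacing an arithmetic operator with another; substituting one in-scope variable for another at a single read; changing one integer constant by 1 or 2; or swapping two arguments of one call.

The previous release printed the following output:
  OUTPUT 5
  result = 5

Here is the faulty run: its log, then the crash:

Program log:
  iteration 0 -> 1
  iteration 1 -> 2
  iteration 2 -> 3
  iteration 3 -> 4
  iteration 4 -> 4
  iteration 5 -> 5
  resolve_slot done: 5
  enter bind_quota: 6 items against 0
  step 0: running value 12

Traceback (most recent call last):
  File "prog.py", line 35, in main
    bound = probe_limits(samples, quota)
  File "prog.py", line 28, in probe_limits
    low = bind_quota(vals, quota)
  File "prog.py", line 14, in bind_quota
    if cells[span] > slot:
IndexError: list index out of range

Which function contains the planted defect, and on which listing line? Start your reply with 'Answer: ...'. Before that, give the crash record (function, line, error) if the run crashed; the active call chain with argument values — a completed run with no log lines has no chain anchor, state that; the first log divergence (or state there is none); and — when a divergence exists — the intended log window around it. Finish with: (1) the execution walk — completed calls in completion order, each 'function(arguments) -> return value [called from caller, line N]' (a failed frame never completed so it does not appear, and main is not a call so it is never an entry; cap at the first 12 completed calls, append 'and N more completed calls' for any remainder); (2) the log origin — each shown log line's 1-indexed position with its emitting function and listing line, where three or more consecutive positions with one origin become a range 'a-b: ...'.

Answer: the defect is in bind_quota at line 14.
Key observation: After 9 matching log lines the faulty run goes silent, while the working version continues with 'step 1: running value 12'.
Crash: bind_quota, line 14, IndexError.
Call chain: main -> probe_limits([12, 0, 10, 0, 9, 0], 0) (called at line 35) -> bind_quota([12, 0, 10, 0, 9, 0], 0) (called at line 28).
First divergence: position 10; the shown log stops at 9 lines while the working version next logs 'step 1: running value 12'.
Intended log window:
  8: enter bind_quota: 6 items against 0
  9: step 0: running value 12
  10: step 1: running value 12
  11: step 2: running value 22
Execution walk:
  resolve_slot([12, 0, 10, 0, 9, 0]) -> 5  [called from probe_limits, line 27]
Origin of each log line:
  1-6: from resolve_slot, line 6
  7: from resolve_slot, line 7
  8: from bind_quota, line 11
  9: from bind_quota, line 16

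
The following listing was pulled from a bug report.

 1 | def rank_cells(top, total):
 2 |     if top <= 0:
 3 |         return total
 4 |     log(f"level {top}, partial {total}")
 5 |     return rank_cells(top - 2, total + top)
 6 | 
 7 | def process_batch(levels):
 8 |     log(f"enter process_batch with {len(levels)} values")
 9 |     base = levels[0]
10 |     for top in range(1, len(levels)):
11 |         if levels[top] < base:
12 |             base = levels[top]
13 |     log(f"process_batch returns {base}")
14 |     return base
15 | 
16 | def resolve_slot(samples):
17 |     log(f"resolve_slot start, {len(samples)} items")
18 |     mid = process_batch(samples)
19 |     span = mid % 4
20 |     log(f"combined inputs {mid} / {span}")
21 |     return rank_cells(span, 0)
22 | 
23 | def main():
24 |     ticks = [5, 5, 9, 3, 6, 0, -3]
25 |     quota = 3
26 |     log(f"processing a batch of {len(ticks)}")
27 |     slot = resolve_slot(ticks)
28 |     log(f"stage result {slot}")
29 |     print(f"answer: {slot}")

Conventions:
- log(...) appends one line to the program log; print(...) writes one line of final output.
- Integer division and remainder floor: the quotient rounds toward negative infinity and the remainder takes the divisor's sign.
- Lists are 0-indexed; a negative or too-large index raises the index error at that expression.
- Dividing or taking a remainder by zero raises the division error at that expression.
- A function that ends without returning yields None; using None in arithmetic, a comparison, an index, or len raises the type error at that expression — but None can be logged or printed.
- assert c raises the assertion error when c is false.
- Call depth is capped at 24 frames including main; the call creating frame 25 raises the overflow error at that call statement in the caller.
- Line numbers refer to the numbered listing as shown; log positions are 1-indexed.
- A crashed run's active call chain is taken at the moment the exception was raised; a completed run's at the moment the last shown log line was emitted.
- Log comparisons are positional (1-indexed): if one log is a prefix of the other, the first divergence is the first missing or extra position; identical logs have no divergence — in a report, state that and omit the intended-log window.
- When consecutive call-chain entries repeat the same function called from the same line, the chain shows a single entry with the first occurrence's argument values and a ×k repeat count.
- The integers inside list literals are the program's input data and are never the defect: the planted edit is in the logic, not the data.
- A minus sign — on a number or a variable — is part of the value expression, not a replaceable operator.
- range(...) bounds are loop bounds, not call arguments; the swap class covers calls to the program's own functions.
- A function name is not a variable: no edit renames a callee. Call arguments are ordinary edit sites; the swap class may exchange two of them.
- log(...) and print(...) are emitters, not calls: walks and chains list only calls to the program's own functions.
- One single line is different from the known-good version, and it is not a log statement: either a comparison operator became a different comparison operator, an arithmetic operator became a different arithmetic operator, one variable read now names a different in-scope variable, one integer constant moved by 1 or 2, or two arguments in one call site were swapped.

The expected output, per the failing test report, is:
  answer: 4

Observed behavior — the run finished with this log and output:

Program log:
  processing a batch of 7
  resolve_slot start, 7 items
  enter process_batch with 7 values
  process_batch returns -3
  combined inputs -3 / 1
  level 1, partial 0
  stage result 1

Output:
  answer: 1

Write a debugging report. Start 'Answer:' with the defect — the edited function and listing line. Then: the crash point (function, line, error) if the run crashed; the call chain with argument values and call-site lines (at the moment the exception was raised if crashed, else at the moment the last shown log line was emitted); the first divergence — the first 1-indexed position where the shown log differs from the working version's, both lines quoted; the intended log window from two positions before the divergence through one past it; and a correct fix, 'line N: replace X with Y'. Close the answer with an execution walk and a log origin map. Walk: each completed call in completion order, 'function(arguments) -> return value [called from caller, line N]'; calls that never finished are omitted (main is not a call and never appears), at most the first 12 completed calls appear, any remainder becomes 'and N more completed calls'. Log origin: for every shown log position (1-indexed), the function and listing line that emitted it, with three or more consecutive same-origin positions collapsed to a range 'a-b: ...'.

Answer: the defect is in resolve_slot at line 19.
Key observation: The earliest visible damage is log position 5 — 'combined inputs -3 / 1' rather than the intended 'combined inputs -3 / 3'.
Call chain: main.
First divergence: position 5; shown 'combined inputs -3 / 1' vs intended 'combined inputs -3 / 3'.
Intended log window:
  3: enter process_batch with 7 values
  4: process_batch returns -3
  5: combined inputs -3 / 3
  6: level 3, partial 0
Execution walk:
  process_batch([5, 5, 9, 3, 6, 0, -3]) -> -3  [called from resolve_slot, line 18]
  rank_cells(-1, 1) -> 1  [called from rank_cells, line 5]
  rank_cells(1, 0) -> 1  [called from resolve_slot, line 21]
  resolve_slot([5, 5, 9, 3, 6, 0, -3]) -> 1  [called from main, line 27]
Log line origins:
  1: from main, line 26
  2: from resolve_slot, line 17
  3: from process_batch, line 8
  4: from process_batch, line 13
  5: from resolve_slot, line 20
  6: from rank_cells, line 4
  7: from main, line 28
A correct fix: line 19: replace `4` with `6`.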